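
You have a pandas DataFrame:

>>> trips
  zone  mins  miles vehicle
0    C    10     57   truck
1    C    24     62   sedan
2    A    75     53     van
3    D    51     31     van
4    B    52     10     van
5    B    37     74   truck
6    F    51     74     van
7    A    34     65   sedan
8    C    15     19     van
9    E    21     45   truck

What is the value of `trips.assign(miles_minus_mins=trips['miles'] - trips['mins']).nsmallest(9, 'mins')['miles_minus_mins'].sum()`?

142

add column miles_minus_mins = trips['miles'] - trips['mins']:
  zone  mins  miles vehicle  miles_minus_mins
0    C    10     57   truck                47
1    C    24     62   sedan                38
2    A    75     53     van               -22
3    D    51     31     van               -20
4    B    52     10     van               -42
5    B    37     74   truck                37
6    F    51     74     van                23
7    A    34     65   sedan                31
8    C    15     19     van                 4
9    E    21     45   truck                24
take 9 rows with smallest mins:
  zone  mins  miles vehicle  miles_minus_mins
0    C    10     57   truck                47
8    C    15     19     van                 4
9    E    21     45   truck                24
1    C    24     62   sedan                38
7    A    34     65   sedan                31
5    B    37     74   truck                37
3    D    51     31     van               -20
6    F    51     74     van                23
4    B    52     10     van               -42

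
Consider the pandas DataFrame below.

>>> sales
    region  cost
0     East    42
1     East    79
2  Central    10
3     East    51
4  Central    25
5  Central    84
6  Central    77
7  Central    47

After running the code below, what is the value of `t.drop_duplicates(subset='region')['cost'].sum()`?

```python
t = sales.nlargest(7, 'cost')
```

163

take 7 rows with largest cost:
    region  cost
5  Central    84
1     East    79
6  Central    77
3     East    51
7  Central    47
0     East    42
4  Central    25
drop duplicate region (keep=first):
    region  cost
5  Central    84
1     East    79
Reading off the sum of column 'cost', we get 163.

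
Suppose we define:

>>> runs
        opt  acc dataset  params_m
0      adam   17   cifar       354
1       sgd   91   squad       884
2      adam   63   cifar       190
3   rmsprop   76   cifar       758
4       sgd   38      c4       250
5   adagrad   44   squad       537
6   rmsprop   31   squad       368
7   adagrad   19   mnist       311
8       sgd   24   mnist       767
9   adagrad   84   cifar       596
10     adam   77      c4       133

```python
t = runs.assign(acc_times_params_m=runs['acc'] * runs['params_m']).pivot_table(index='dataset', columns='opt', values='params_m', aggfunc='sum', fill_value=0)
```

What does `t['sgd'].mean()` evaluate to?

475.25

add column acc_times_params_m = runs['acc'] * runs['params_m']:
        opt  acc dataset  params_m  acc_times_params_m
0      adam   17   cifar       354                6018
1       sgd   91   squad       884               80444
2      adam   63   cifar       190               11970
3   rmsprop   76   cifar       758               57608
4       sgd   38      c4       250                9500
5   adagrad   44   squad       537               23628
6   rmsprop   31   squad       368               11408
7   adagrad   19   mnist       311                5909
8       sgd   24   mnist       767               18408
9   adagrad   84   cifar       596               50064
10     adam   77      c4       133               10241
pivot: rows=dataset, cols=opt, sum(params_m):
opt      adagrad  adam  rmsprop  sgd
dataset                             
c4             0   133        0  250
cifar        596   544      758    0
mnist        311     0        0  767
squad        537     0      368  884
mean of column 'sgd' → 475.25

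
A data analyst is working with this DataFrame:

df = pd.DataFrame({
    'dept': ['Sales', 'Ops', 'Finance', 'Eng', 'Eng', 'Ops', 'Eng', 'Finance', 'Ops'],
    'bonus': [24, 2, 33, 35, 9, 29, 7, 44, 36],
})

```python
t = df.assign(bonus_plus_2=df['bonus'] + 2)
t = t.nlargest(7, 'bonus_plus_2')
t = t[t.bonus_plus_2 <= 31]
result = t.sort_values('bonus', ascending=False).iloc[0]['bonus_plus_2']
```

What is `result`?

31

add column bonus_plus_2 = df['bonus'] + 2:
      dept  bonus  bonus_plus_2
0    Sales     24            26
1      Ops      2             4
2  Finance     33            35
3      Eng     35            37
4      Eng      9            11
5      Ops     29            31
6      Eng      7             9
7  Finance     44            46
8      Ops     36            38
take 7 rows with largest bonus_plus_2:
      dept  bonus  bonus_plus_2
7  Finance     44            46
8      Ops     36            38
3      Eng     35            37
2  Finance     33            35
5      Ops     29            31
0    Sales     24            26
4      Eng      9            11
filter rows where bonus_plus_2 <= 31:
    dept  bonus  bonus_plus_2
5    Ops     29            31
0  Sales     24            26
4    Eng      9            11
sort by bonus descending:
    dept  bonus  bonus_plus_2
5    Ops     29            31
0  Sales     24            26
4    Eng      9            11
The value at position 0, column 'bonus_plus_2' is 31.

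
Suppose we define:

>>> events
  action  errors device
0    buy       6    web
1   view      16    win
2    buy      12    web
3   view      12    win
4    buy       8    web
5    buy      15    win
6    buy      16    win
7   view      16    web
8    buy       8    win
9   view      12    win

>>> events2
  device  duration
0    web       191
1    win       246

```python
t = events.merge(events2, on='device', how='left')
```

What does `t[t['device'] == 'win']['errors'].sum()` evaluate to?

merge on 'device' (how='left') → 10 rows:
  action  errors device  duration
0    buy       6    web       191
1   view      16    win       246
2    buy      12    web       191
3   view      12    win       246
4    buy       8    web       191
5    buy      15    win       246
6    buy      16    win       246
7   view      16    web       191
8    buy       8    win       246
9   view      12    win       246
filter rows where device == 'win':
  action  errors device  duration
1   view      16    win       246
3   view      12    win       246
5    buy      15    win       246
6    buy      16    win       246
8    buy       8    win       246
9   view      12    win       246
So sum() = 79.

79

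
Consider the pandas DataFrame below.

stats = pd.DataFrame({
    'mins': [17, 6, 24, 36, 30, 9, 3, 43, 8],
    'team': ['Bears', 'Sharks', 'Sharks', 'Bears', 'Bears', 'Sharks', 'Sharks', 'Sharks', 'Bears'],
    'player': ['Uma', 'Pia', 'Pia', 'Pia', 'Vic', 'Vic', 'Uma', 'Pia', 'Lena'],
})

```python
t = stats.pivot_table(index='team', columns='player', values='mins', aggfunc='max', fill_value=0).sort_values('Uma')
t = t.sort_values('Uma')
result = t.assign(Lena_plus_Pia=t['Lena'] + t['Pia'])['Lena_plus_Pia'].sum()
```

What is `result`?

pivot: rows=team, cols=player, max(mins):
player  Lena  Pia  Uma  Vic
team                       
Bears      8   36   17   30
Sharks     0   43    3    9
sort by Uma:
player  Lena  Pia  Uma  Vic
team                       
Sharks     0   43    3    9
Bears      8   36   17   30
sort by Uma:
player  Lena  Pia  Uma  Vic
team                       
Sharks     0   43    3    9
Bears      8   36   17   30
add column Lena_plus_Pia = t['Lena'] + t['Pia']:
player  Lena  Pia  Uma  Vic  Lena_plus_Pia
team                                      
Sharks     0   43    3    9             43
Bears      8   36   17   30             44

87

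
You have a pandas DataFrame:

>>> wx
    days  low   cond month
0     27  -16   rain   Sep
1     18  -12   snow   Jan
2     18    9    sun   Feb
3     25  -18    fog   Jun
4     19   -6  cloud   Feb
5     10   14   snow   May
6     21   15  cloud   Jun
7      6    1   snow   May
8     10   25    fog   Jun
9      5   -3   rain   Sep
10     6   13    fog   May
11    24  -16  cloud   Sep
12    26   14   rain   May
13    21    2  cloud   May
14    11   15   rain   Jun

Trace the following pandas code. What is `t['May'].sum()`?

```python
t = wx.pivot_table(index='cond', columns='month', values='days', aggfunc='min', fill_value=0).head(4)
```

59

pivot: rows=cond, cols=month, min(days):
month  Feb  Jan  Jun  May  Sep
cond                          
cloud   19    0   21   21   24
fog      0    0   10    6    0
rain     0    0   11   26    5
snow     0   18    0    6    0
sun     18    0    0    0    0
take first 4 rows:
month  Feb  Jan  Jun  May  Sep
cond                          
cloud   19    0   21   21   24
fog      0    0   10    6    0
rain     0    0   11   26    5
snow     0   18    0    6    0
Finally, sum of column 'May' = 59.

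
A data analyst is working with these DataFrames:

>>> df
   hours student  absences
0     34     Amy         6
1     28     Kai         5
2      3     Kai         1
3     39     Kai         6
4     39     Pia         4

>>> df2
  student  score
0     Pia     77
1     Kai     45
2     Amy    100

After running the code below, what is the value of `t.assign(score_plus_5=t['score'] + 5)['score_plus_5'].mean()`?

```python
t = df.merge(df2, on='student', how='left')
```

merge on 'student' (how='left') → 5 rows:
   hours student  absences  score
0     34     Amy         6    100
1     28     Kai         5     45
2      3     Kai         1     45
3     39     Kai         6     45
4     39     Pia         4     77
add column score_plus_5 = t['score'] + 5:
   hours student  absences  score  score_plus_5
0     34     Amy         6    100           105
1     28     Kai         5     45            50
2      3     Kai         1     45            50
3     39     Kai         6     45            50
4     39     Pia         4     77            82
The mean of column 'score_plus_5' is 67.4.

67.4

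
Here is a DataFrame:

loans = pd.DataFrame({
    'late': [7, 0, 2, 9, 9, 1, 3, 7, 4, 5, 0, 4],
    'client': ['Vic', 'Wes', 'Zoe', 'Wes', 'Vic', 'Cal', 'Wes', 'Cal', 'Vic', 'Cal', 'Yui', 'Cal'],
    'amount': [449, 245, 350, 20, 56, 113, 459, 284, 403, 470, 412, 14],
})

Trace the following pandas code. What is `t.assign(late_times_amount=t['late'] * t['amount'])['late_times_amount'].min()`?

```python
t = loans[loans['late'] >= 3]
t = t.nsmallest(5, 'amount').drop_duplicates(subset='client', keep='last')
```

180

filter rows where late >= 3:
    late client  amount
0      7    Vic     449
3      9    Wes      20
4      9    Vic      56
6      3    Wes     459
7      7    Cal     284
8      4    Vic     403
9      5    Cal     470
11     4    Cal      14
take 5 rows with smallest amount:
    late client  amount
11     4    Cal      14
3      9    Wes      20
4      9    Vic      56
7      7    Cal     284
8      4    Vic     403
drop duplicate client (keep=last):
   late client  amount
3     9    Wes      20
7     7    Cal     284
8     4    Vic     403
add column late_times_amount = t['late'] * t['amount']:
   late client  amount  late_times_amount
3     9    Wes      20                180
7     7    Cal     284               1988
8     4    Vic     403               1612
min of column 'late_times_amount' → 180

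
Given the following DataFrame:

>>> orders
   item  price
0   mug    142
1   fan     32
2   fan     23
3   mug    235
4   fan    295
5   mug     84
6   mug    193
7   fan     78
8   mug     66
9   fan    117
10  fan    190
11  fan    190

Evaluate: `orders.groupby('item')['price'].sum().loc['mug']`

group by item, sum of price:
item
fan    925
mug    720
Name: price, dtype: int64
value at index 'mug' → 720

720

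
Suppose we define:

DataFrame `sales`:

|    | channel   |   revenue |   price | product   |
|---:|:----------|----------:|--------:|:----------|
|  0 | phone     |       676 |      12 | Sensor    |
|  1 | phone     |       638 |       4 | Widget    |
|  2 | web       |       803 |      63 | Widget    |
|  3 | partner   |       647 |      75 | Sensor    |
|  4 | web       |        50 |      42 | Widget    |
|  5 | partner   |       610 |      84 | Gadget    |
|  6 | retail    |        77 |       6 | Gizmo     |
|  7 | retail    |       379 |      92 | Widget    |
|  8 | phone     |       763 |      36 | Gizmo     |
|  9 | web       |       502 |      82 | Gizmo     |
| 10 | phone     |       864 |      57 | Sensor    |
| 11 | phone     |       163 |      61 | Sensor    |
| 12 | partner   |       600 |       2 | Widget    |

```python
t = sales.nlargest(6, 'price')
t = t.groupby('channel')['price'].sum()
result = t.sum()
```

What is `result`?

457

take 6 rows with largest price:
    channel  revenue  price product
7    retail      379     92  Widget
5   partner      610     84  Gadget
9       web      502     82   Gizmo
3   partner      647     75  Sensor
2       web      803     63  Widget
11    phone      163     61  Sensor
group by channel, sum of price:
channel
partner    159
phone       61
retail      92
web        145
Name: price, dtype: int64
Taking the sum of the resulting series gives 457.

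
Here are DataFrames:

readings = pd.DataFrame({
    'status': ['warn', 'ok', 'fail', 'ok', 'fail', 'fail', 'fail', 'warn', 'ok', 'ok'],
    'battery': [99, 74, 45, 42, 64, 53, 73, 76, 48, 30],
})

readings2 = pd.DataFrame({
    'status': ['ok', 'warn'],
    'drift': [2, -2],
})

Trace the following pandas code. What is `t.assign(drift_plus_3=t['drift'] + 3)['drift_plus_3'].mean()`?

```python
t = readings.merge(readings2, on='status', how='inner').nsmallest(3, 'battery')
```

5.0

merge on 'status' (how='inner') → 6 rows:
  status  battery  drift
0   warn       99     -2
1     ok       74      2
2     ok       42      2
3   warn       76     -2
4     ok       48      2
5     ok       30      2
take 3 rows with smallest battery:
  status  battery  drift
5     ok       30      2
2     ok       42      2
4     ok       48      2
add column drift_plus_3 = t['drift'] + 3:
  status  battery  drift  drift_plus_3
5     ok       30      2             5
2     ok       42      2             5
4     ok       48      2             5
Hence 5.0.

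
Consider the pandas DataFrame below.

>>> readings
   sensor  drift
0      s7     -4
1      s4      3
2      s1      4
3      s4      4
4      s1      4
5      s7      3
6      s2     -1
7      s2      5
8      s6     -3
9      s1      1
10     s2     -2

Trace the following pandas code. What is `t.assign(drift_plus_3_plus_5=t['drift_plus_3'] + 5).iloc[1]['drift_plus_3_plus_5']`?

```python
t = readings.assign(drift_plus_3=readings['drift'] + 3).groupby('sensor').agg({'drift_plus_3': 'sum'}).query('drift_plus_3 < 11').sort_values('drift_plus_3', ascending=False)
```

add column drift_plus_3 = readings['drift'] + 3:
   sensor  drift  drift_plus_3
0      s7     -4            -1
1      s4      3             6
2      s1      4             7
3      s4      4             7
4      s1      4             7
5      s7      3             6
6      s2     -1             2
7      s2      5             8
8      s6     -3             0
9      s1      1             4
10     s2     -2             1
group by sensor, sum of drift_plus_3:
        drift_plus_3
sensor              
s1                18
s2                11
s4                13
s6                 0
s7                 5
filter rows where drift_plus_3 < 11:
        drift_plus_3
sensor              
s6                 0
s7                 5
sort by drift_plus_3 descending:
        drift_plus_3
sensor              
s7                 5
s6                 0
add column drift_plus_3_plus_5 = t['drift_plus_3'] + 5:
        drift_plus_3  drift_plus_3_plus_5
sensor                                   
s7                 5                   10
s6                 0                    5

5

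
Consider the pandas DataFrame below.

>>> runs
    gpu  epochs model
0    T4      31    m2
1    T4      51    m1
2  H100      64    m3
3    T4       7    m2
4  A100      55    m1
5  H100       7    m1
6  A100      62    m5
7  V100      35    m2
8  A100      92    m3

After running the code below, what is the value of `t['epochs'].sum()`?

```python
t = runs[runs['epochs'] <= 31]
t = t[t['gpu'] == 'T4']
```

filter rows where epochs <= 31:
    gpu  epochs model
0    T4      31    m2
3    T4       7    m2
5  H100       7    m1
filter rows where gpu == 'T4':
  gpu  epochs model
0  T4      31    m2
3  T4       7    m2
Finally, sum of column 'epochs' = 38.

38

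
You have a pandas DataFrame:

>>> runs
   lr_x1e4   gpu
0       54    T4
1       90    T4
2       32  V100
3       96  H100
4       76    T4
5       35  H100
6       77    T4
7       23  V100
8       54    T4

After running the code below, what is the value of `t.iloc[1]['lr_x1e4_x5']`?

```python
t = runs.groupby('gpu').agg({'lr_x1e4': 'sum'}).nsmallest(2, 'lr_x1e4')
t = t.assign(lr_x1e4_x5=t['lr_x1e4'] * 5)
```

group by gpu, sum of lr_x1e4:
      lr_x1e4
gpu          
H100      131
T4        351
V100       55
take 2 rows with smallest lr_x1e4:
      lr_x1e4
gpu          
V100       55
H100      131
add column lr_x1e4_x5 = t['lr_x1e4'] * 5:
      lr_x1e4  lr_x1e4_x5
gpu                      
V100       55         275
H100      131         655

655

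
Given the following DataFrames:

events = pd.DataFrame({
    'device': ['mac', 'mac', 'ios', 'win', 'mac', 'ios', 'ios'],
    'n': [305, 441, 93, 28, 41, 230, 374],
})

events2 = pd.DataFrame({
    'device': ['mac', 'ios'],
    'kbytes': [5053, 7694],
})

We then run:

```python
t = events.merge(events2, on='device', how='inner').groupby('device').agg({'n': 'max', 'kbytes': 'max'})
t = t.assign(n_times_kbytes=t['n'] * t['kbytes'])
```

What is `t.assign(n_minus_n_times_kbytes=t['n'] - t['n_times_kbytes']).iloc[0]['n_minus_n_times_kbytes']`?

merge on 'device' (how='inner') → 6 rows:
  device    n  kbytes
0    mac  305    5053
1    mac  441    5053
2    ios   93    7694
3    mac   41    5053
4    ios  230    7694
5    ios  374    7694
group by device: max(n), max(kbytes):
          n  kbytes
device             
ios     374    7694
mac     441    5053
add column n_times_kbytes = t['n'] * t['kbytes']:
          n  kbytes  n_times_kbytes
device                             
ios     374    7694         2877556
mac     441    5053         2228373
add column n_minus_n_times_kbytes = t['n'] - t['n_times_kbytes']:
          n  kbytes  n_times_kbytes  n_minus_n_times_kbytes
device                                                     
ios     374    7694         2877556                -2877182
mac     441    5053         2228373                -2227932
So iloc[0]['n_minus_n_times_kbytes'] = -2877182.

-2877182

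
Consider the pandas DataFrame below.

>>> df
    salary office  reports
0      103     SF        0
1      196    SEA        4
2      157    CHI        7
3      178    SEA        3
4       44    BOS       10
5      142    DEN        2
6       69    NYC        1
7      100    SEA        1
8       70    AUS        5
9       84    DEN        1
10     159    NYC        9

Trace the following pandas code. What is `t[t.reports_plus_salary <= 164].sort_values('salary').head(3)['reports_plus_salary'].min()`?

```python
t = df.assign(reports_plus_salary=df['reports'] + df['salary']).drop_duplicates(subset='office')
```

54

add column reports_plus_salary = df['reports'] + df['salary']:
    salary office  reports  reports_plus_salary
0      103     SF        0                  103
1      196    SEA        4                  200
2      157    CHI        7                  164
3      178    SEA        3                  181
4       44    BOS       10                   54
5      142    DEN        2                  144
6       69    NYC        1                   70
7      100    SEA        1                  101
8       70    AUS        5                   75
9       84    DEN        1                   85
10     159    NYC        9                  168
drop duplicate office (keep=first):
   salary office  reports  reports_plus_salary
0     103     SF        0                  103
1     196    SEA        4                  200
2     157    CHI        7                  164
4      44    BOS       10                   54
5     142    DEN        2                  144
6      69    NYC        1                   70
8      70    AUS        5                   75
filter rows where reports_plus_salary <= 164:
   salary office  reports  reports_plus_salary
0     103     SF        0                  103
2     157    CHI        7                  164
4      44    BOS       10                   54
5     142    DEN        2                  144
6      69    NYC        1                   70
8      70    AUS        5                   75
sort by salary:
   salary office  reports  reports_plus_salary
4      44    BOS       10                   54
6      69    NYC        1                   70
8      70    AUS        5                   75
0     103     SF        0                  103
5     142    DEN        2                  144
2     157    CHI        7                  164
take first 3 rows:
   salary office  reports  reports_plus_salary
4      44    BOS       10                   54
6      69    NYC        1                   70
8      70    AUS        5                   75
min of column 'reports_plus_salary' → 54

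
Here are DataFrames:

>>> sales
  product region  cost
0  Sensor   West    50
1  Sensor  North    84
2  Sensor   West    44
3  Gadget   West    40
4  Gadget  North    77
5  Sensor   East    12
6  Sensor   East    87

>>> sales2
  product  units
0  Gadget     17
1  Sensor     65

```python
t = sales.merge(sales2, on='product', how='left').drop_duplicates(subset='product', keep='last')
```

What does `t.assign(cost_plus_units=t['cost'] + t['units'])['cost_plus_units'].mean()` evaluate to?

123.0

merge on 'product' (how='left') → 7 rows:
  product region  cost  units
0  Sensor   West    50     65
1  Sensor  North    84     65
2  Sensor   West    44     65
3  Gadget   West    40     17
4  Gadget  North    77     17
5  Sensor   East    12     65
6  Sensor   East    87     65
drop duplicate product (keep=last):
  product region  cost  units
4  Gadget  North    77     17
6  Sensor   East    87     65
add column cost_plus_units = t['cost'] + t['units']:
  product region  cost  units  cost_plus_units
4  Gadget  North    77     17               94
6  Sensor   East    87     65              152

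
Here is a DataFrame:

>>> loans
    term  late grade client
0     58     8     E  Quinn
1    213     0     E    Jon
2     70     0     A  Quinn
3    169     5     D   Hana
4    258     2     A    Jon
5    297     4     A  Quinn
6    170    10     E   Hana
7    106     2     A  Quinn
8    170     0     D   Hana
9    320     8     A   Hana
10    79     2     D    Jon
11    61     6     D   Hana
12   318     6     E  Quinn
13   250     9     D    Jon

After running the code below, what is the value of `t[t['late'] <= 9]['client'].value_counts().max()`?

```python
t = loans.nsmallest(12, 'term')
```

take 12 rows with smallest term:
    term  late grade client
0     58     8     E  Quinn
11    61     6     D   Hana
2     70     0     A  Quinn
10    79     2     D    Jon
7    106     2     A  Quinn
3    169     5     D   Hana
6    170    10     E   Hana
8    170     0     D   Hana
1    213     0     E    Jon
13   250     9     D    Jon
4    258     2     A    Jon
5    297     4     A  Quinn
filter rows where late <= 9:
    term  late grade client
0     58     8     E  Quinn
11    61     6     D   Hana
2     70     0     A  Quinn
10    79     2     D    Jon
7    106     2     A  Quinn
3    169     5     D   Hana
8    170     0     D   Hana
1    213     0     E    Jon
13   250     9     D    Jon
4    258     2     A    Jon
5    297     4     A  Quinn
value_counts of client:
client
Quinn    4
Jon      4
Hana     3
Name: count, dtype: int64

4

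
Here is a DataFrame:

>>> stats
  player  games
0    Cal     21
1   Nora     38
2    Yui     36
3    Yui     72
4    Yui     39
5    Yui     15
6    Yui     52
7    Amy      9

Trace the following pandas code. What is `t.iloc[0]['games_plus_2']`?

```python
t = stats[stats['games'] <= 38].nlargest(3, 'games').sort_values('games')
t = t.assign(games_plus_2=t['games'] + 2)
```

23

filter rows where games <= 38:
  player  games
0    Cal     21
1   Nora     38
2    Yui     36
5    Yui     15
7    Amy      9
take 3 rows with largest games:
  player  games
1   Nora     38
2    Yui     36
0    Cal     21
sort by games:
  player  games
0    Cal     21
2    Yui     36
1   Nora     38
add column games_plus_2 = t['games'] + 2:
  player  games  games_plus_2
0    Cal     21            23
2    Yui     36            38
1   Nora     38            40
The value at position 0, column 'games_plus_2' is 23.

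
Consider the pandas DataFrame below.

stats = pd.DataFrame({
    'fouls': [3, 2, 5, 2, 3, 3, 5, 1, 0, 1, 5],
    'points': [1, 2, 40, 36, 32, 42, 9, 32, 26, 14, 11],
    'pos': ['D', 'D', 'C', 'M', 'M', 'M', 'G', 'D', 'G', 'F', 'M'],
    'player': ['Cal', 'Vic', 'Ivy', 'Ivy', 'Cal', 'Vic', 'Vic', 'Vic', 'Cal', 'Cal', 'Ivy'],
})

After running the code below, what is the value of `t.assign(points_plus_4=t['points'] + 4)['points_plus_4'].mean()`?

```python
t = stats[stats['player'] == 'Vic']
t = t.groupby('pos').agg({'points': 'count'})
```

filter rows where player == 'Vic':
   fouls  points pos player
1      2       2   D    Vic
5      3      42   M    Vic
6      5       9   G    Vic
7      1      32   D    Vic
group by pos, count of points:
     points
pos        
D         2
G         1
M         1
add column points_plus_4 = t['points'] + 4:
     points  points_plus_4
pos                       
D         2              6
G         1              5
M         1              5

5.33333333333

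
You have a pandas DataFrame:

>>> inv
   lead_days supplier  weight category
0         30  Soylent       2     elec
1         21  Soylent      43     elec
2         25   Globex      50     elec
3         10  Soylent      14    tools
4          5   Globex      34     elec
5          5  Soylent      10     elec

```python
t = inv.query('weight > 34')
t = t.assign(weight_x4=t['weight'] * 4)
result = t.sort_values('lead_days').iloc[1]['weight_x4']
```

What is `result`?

filter rows where weight > 34:
   lead_days supplier  weight category
1         21  Soylent      43     elec
2         25   Globex      50     elec
add column weight_x4 = t['weight'] * 4:
   lead_days supplier  weight category  weight_x4
1         21  Soylent      43     elec        172
2         25   Globex      50     elec        200
sort by lead_days:
   lead_days supplier  weight category  weight_x4
1         21  Soylent      43     elec        172
2         25   Globex      50     elec        200

200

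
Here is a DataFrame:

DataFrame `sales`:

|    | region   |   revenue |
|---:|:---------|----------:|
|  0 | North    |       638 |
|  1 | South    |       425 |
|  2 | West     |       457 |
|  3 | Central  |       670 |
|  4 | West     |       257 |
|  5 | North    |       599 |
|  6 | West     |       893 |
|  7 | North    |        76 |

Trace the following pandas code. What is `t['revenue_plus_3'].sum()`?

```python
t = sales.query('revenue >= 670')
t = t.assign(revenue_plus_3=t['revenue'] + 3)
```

filter rows where revenue >= 670:
    region  revenue
3  Central      670
6     West      893
add column revenue_plus_3 = t['revenue'] + 3:
    region  revenue  revenue_plus_3
3  Central      670             673
6     West      893             896
So sum() = 1569.

1569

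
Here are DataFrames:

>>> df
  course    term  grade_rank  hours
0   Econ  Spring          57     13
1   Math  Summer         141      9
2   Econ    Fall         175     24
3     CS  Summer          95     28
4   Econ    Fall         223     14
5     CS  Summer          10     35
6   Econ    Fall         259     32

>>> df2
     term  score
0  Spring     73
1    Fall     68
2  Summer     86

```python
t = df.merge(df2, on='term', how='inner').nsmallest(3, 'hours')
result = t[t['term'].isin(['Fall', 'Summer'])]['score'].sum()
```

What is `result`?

154

merge on 'term' (how='inner') → 7 rows:
  course    term  grade_rank  hours  score
0   Econ  Spring          57     13     73
1   Math  Summer         141      9     86
2   Econ    Fall         175     24     68
3     CS  Summer          95     28     86
4   Econ    Fall         223     14     68
5     CS  Summer          10     35     86
6   Econ    Fall         259     32     68
take 3 rows with smallest hours:
  course    term  grade_rank  hours  score
1   Math  Summer         141      9     86
0   Econ  Spring          57     13     73
4   Econ    Fall         223     14     68
filter rows where term in ['Fall', 'Summer']:
  course    term  grade_rank  hours  score
1   Math  Summer         141      9     86
4   Econ    Fall         223     14     68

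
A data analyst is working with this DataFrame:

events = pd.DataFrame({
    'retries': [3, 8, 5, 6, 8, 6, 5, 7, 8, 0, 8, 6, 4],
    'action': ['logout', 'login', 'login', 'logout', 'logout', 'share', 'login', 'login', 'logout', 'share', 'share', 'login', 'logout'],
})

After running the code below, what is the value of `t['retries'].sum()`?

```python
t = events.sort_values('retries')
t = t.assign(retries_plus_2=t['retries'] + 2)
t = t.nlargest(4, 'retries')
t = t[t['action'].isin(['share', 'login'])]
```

16

sort by retries:
    retries  action
9         0   share
0         3  logout
12        4  logout
2         5   login
6         5   login
3         6  logout
5         6   share
11        6   login
7         7   login
1         8   login
4         8  logout
8         8  logout
10        8   share
add column retries_plus_2 = t['retries'] + 2:
    retries  action  retries_plus_2
9         0   share               2
0         3  logout               5
12        4  logout               6
2         5   login               7
6         5   login               7
3         6  logout               8
5         6   share               8
11        6   login               8
7         7   login               9
1         8   login              10
4         8  logout              10
8         8  logout              10
10        8   share              10
take 4 rows with largest retries:
    retries  action  retries_plus_2
1         8   login              10
4         8  logout              10
8         8  logout              10
10        8   share              10
filter rows where action in ['share', 'login']:
    retries action  retries_plus_2
1         8  login              10
10        8  share              10
Then the sum of column 'retries': 16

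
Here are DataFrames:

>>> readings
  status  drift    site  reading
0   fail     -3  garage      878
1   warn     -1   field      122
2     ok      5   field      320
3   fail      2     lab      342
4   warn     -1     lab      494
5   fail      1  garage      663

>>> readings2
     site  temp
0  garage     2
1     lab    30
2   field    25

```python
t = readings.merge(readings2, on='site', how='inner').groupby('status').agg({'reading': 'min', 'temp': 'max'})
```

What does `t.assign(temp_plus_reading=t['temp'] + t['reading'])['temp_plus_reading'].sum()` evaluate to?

869

merge on 'site' (how='inner') → 6 rows:
  status  drift    site  reading  temp
0   fail     -3  garage      878     2
1   warn     -1   field      122    25
2     ok      5   field      320    25
3   fail      2     lab      342    30
4   warn     -1     lab      494    30
5   fail      1  garage      663     2
group by status: min(reading), max(temp):
        reading  temp
status               
fail        342    30
ok          320    25
warn        122    30
add column temp_plus_reading = t['temp'] + t['reading']:
        reading  temp  temp_plus_reading
status                                  
fail        342    30                372
ok          320    25                345
warn        122    30                152
Reading off the sum of column 'temp_plus_reading', we get 869.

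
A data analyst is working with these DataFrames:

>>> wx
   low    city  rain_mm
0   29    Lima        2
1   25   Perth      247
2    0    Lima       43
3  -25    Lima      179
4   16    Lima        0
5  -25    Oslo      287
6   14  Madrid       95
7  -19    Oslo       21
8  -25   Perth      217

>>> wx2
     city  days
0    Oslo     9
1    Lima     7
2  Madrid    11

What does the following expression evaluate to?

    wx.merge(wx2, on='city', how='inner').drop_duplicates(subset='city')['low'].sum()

merge on 'city' (how='inner') → 7 rows:
   low    city  rain_mm  days
0   29    Lima        2     7
1    0    Lima       43     7
2  -25    Lima      179     7
3   16    Lima        0     7
4  -25    Oslo      287     9
5   14  Madrid       95    11
6  -19    Oslo       21     9
drop duplicate city (keep=first):
   low    city  rain_mm  days
0   29    Lima        2     7
4  -25    Oslo      287     9
5   14  Madrid       95    11

18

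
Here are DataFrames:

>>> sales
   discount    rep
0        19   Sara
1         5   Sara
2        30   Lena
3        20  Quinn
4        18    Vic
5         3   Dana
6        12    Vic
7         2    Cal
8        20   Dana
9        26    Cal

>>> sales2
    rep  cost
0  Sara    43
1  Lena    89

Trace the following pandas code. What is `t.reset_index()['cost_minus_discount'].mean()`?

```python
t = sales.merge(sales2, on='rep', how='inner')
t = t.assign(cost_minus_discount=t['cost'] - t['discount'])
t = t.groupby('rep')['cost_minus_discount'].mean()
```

45.0

merge on 'rep' (how='inner') → 3 rows:
   discount   rep  cost
0        19  Sara    43
1         5  Sara    43
2        30  Lena    89
add column cost_minus_discount = t['cost'] - t['discount']:
   discount   rep  cost  cost_minus_discount
0        19  Sara    43                   24
1         5  Sara    43                   38
2        30  Lena    89                   59
group by rep, mean of cost_minus_discount:
rep
Lena    59.0
Sara    31.0
Name: cost_minus_discount, dtype: float64
reset_index():
    rep  cost_minus_discount
0  Lena                 59.0
1  Sara                 31.0
Reading off the mean of column 'cost_minus_discount', we get 45.0.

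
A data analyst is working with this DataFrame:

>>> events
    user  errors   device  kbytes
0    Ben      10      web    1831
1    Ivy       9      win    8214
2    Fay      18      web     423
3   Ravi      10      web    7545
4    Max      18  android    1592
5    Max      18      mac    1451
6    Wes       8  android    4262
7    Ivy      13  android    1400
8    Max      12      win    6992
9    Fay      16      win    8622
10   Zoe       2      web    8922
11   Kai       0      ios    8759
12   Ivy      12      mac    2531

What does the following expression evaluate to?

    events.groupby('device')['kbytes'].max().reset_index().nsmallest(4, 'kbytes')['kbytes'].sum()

24174

group by device, max of kbytes:
device
android    4262
ios        8759
mac        2531
web        8922
win        8622
Name: kbytes, dtype: int64
reset_index():
    device  kbytes
0  android    4262
1      ios    8759
2      mac    2531
3      web    8922
4      win    8622
take 4 rows with smallest kbytes:
    device  kbytes
2      mac    2531
0  android    4262
4      win    8622
1      ios    8759
Hence 24174.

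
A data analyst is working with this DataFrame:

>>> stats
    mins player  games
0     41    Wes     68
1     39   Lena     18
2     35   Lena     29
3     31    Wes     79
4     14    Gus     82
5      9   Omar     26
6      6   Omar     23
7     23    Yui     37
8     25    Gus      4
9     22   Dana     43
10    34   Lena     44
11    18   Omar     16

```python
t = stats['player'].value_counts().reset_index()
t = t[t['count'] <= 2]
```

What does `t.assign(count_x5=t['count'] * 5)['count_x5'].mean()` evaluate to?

7.5

value_counts of player:
player
Lena    3
Omar    3
Wes     2
Gus     2
Yui     1
Dana    1
Name: count, dtype: int64
reset_index():
  player  count
0   Lena      3
1   Omar      3
2    Wes      2
3    Gus      2
4    Yui      1
5   Dana      1
filter rows where count <= 2:
  player  count
2    Wes      2
3    Gus      2
4    Yui      1
5   Dana      1
add column count_x5 = t['count'] * 5:
  player  count  count_x5
2    Wes      2        10
3    Gus      2        10
4    Yui      1         5
5   Dana      1         5
mean of column 'count_x5' → 7.5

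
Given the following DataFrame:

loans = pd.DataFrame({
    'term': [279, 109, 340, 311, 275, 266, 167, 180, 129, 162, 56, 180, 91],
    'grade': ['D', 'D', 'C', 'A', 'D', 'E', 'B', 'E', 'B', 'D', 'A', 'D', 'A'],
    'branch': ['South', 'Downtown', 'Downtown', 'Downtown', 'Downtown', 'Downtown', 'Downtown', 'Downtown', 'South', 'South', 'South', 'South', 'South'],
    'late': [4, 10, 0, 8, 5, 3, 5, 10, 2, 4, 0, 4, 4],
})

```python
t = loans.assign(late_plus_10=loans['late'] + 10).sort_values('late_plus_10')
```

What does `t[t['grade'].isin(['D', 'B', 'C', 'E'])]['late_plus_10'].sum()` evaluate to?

147

add column late_plus_10 = loans['late'] + 10:
    term grade    branch  late  late_plus_10
0    279     D     South     4            14
1    109     D  Downtown    10            20
2    340     C  Downtown     0            10
3    311     A  Downtown     8            18
4    275     D  Downtown     5            15
5    266     E  Downtown     3            13
6    167     B  Downtown     5            15
7    180     E  Downtown    10            20
8    129     B     South     2            12
9    162     D     South     4            14
10    56     A     South     0            10
11   180     D     South     4            14
12    91     A     South     4            14
sort by late_plus_10:
    term grade    branch  late  late_plus_10
2    340     C  Downtown     0            10
10    56     A     South     0            10
8    129     B     South     2            12
5    266     E  Downtown     3            13
0    279     D     South     4            14
9    162     D     South     4            14
11   180     D     South     4            14
12    91     A     South     4            14
4    275     D  Downtown     5            15
6    167     B  Downtown     5            15
3    311     A  Downtown     8            18
1    109     D  Downtown    10            20
7    180     E  Downtown    10            20
filter rows where grade in ['D', 'B', 'C', 'E']:
    term grade    branch  late  late_plus_10
2    340     C  Downtown     0            10
8    129     B     South     2            12
5    266     E  Downtown     3            13
0    279     D     South     4            14
9    162     D     South     4            14
11   180     D     South     4            14
4    275     D  Downtown     5            15
6    167     B  Downtown     5            15
1    109     D  Downtown    10            20
7    180     E  Downtown    10            20
Hence 147.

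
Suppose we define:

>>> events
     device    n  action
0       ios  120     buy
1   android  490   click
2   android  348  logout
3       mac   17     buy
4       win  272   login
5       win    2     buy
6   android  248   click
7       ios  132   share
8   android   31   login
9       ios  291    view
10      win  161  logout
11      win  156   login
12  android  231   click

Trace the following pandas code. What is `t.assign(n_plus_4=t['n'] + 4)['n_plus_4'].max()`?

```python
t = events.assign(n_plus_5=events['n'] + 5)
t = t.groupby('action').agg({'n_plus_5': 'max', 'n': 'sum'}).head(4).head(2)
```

add column n_plus_5 = events['n'] + 5:
     device    n  action  n_plus_5
0       ios  120     buy       125
1   android  490   click       495
2   android  348  logout       353
3       mac   17     buy        22
4       win  272   login       277
5       win    2     buy         7
6   android  248   click       253
7       ios  132   share       137
8   android   31   login        36
9       ios  291    view       296
10      win  161  logout       166
11      win  156   login       161
12  android  231   click       236
group by action: max(n_plus_5), sum(n):
        n_plus_5    n
action               
buy          125  139
click        495  969
login        277  459
logout       353  509
share        137  132
view         296  291
take first 4 rows:
        n_plus_5    n
action               
buy          125  139
click        495  969
login        277  459
logout       353  509
take first 2 rows:
        n_plus_5    n
action               
buy          125  139
click        495  969
add column n_plus_4 = t['n'] + 4:
        n_plus_5    n  n_plus_4
action                         
buy          125  139       143
click        495  969       973
max of column 'n_plus_4' → 973

973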